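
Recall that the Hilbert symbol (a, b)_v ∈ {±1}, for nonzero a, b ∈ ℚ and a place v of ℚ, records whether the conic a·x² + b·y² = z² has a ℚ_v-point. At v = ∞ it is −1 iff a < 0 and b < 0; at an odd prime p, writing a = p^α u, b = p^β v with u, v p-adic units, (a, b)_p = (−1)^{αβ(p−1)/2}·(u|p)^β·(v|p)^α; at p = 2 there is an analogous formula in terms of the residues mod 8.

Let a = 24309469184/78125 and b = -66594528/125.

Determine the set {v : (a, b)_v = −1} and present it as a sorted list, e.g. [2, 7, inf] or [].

(a, b) ≡ (5005, -390) mod (ℚ^×)²; places V = {2, 3, 5, 7, 11, 13, ∞}.
(a,b)_3: α=0, u≡1; β=3, v≡2 (mod 3); (1|3)=+1, (2|3)=-1; sign (−1)^0·+1^3·-1^0 = +1.
(a,b)_11: α=3, u≡9; β=2, v≡7 (mod 11); (9|11)=+1, (7|11)=-1; sign (−1)^0·+1^2·-1^3 = -1.
(a,b)_∞: sgn(5005)=+, sgn(-390)=−, so +1.
(a,b)_13: α=1, u≡8; β=1, v≡9 (mod 13); (8|13)=-1, (9|13)=+1; sign (−1)^0·-1^1·+1^1 = -1.
(a,b)_2: α=12, β=5; u≡5, v≡5 (mod 8); ε(u)ε(v)=0·0, αω(v)=12·1, βω(u)=5·1; sum ≡ 1  ⇒  -1.
(a,b)_7: α=3, u≡4; β=2, v≡1 (mod 7); (4|7)=+1, (1|7)=+1; sign (−1)^0·+1^2·+1^3 = +1.
(a,b)_5: α=-7, u≡4; β=-3, v≡2 (mod 5); (4|5)=+1, (2|5)=-1; sign (−1)^0·+1^-3·-1^-7 = -1.
Ram(5005, -390) = {2, 5, 11, 13}; no ℚ_2-point on the conic.

[2, 5, 11, 13]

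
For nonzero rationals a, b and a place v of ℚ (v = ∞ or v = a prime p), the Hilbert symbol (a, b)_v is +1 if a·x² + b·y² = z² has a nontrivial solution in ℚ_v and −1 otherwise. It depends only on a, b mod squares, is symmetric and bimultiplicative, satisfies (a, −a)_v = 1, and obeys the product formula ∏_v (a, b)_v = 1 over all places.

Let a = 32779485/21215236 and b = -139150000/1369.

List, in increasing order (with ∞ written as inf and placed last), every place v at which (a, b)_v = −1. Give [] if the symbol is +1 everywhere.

[]

(a, b) ≡ (85, -115) mod (ℚ^×)²; places V = {2, 3, 5, 7, 11, 17, 23, 37, 47, ∞}.
(a,b)_17: α=1, u≡14; β=0, v≡13 (mod 17); (14|17)=-1, (13|17)=+1; sign (−1)^0·-1^0·+1^1 = +1.
(a,b)_23: α=2, u≡2; β=1, v≡1 (mod 23); (2|23)=+1, (1|23)=+1; sign (−1)^0·+1^1·+1^2 = +1.
(a,b)_37: α=0, u≡4; β=-2, v≡7 (mod 37); (4|37)=+1, (7|37)=+1; sign (−1)^0·+1^-2·+1^0 = +1.
(a,b)_11: α=0, u≡10; β=2, v≡10 (mod 11); (10|11)=-1, (10|11)=-1; sign (−1)^0·-1^2·-1^0 = +1.
(a,b)_2: α=-2, β=4; u≡5, v≡5 (mod 8); ε(u)ε(v)=0·0, αω(v)=-2·1, βω(u)=4·1; sum ≡ 0  ⇒  +1.
(a,b)_47: α=-2, u≡26; β=0, v≡29 (mod 47); (26|47)=-1, (29|47)=-1; sign (−1)^0·-1^0·-1^-2 = +1.
(a,b)_7: α=-4, u≡2; β=0, v≡1 (mod 7); (2|7)=+1, (1|7)=+1; sign (−1)^0·+1^0·+1^-4 = +1.
(a,b)_∞: sgn(85)=+, sgn(-115)=−, so +1.
(a,b)_5: α=1, u≡2; β=5, v≡3 (mod 5); (2|5)=-1, (3|5)=-1; sign (−1)^0·-1^5·-1^1 = +1.
(a,b)_3: α=6, u≡1; β=0, v≡2 (mod 3); (1|3)=+1, (2|3)=-1; sign (−1)^0·+1^0·-1^6 = +1.
Every local symbol is +1, so the conic 85·x² + -115·y² = z² has ℚ_v-points for all v and hence a ℚ-point; (a, b / ℚ) ≅ M_2(ℚ).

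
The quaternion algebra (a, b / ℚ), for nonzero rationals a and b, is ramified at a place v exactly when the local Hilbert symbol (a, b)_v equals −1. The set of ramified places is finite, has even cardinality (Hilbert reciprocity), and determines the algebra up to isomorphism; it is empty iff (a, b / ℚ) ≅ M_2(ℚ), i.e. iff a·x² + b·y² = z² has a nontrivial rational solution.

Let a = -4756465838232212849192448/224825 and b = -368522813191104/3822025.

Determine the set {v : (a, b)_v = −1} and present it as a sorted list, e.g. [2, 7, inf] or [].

[13, 17, 29, inf]

(a, b) ≡ (-89726, -611351) mod (ℚ^×)²; places V = {2, 3, 5, 7, 11, 13, 17, 23, 29, 31, 37, 41, ∞}.
(a,b)_31: α=4, u≡7; β=3, v≡3 (mod 31); (7|31)=+1, (3|31)=-1; sign (−1)^0·+1^3·-1^4 = +1.
(a,b)_7: α=1, u≡5; β=0, v≡4 (mod 7); (5|7)=-1, (4|7)=+1; sign (−1)^0·-1^0·+1^1 = +1.
(a,b)_3: α=4, u≡1; β=4, v≡1 (mod 3); (1|3)=+1, (1|3)=+1; sign (−1)^0·+1^4·+1^4 = +1.
(a,b)_5: α=-2, u≡4; β=-2, v≡1 (mod 5); (4|5)=+1, (1|5)=+1; sign (−1)^0·+1^-2·+1^-2 = +1.
(a,b)_11: α=2, u≡1; β=2, v≡2 (mod 11); (1|11)=+1, (2|11)=-1; sign (−1)^0·+1^2·-1^2 = +1.
(a,b)_17: α=-1, u≡1; β=-2, v≡3 (mod 17); (1|17)=+1, (3|17)=-1; sign (−1)^0·+1^-2·-1^-1 = -1.
(a,b)_∞: sgn(-89726)=−, sgn(-611351)=−, so -1.
(a,b)_37: α=2, u≡36; β=1, v≡11 (mod 37); (36|37)=+1, (11|37)=+1; sign (−1)^0·+1^1·+1^2 = +1.
(a,b)_2: α=9, β=6; u≡1, v≡1 (mod 8); ε(u)ε(v)=0·0, αω(v)=9·0, βω(u)=6·0; sum ≡ 0  ⇒  +1.
(a,b)_13: α=3, u≡1; β=1, v≡7 (mod 13); (1|13)=+1, (7|13)=-1; sign (−1)^0·+1^1·-1^3 = -1.
(a,b)_29: α=1, u≡5; β=0, v≡10 (mod 29); (5|29)=+1, (10|29)=-1; sign (−1)^0·+1^0·-1^1 = -1.
(a,b)_23: α=-2, u≡17; β=-2, v≡1 (mod 23); (17|23)=-1, (1|23)=+1; sign (−1)^0·-1^-2·+1^-2 = +1.
(a,b)_41: α=2, u≡39; β=1, v≡29 (mod 41); (39|41)=+1, (29|41)=-1; sign (−1)^0·+1^1·-1^2 = +1.
|Ram(-89726, -611351)| = 4, even; anisotropic at {13, 17, 29, ∞}.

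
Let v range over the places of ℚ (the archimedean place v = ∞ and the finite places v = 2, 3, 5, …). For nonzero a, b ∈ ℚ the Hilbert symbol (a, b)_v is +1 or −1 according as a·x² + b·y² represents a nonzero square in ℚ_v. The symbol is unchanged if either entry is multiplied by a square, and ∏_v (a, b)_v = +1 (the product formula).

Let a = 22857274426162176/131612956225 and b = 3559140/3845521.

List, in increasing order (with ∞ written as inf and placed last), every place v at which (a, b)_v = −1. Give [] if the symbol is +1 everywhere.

Mod squares: a ≡ 2431, b ≡ 65. Check v ∈ {∞, 2, 3, 5, 7, 11, 13, 17, 37, 53}.
v=2: v_2(a)=10, v_2(b)=2; units ≡ 7, 1 (mod 8); ε·ε+αω+βω = 1·0+10·0+2·0 ≡ 0  ⇒  (a,b)_2 = +1.
v=7: a=7^2·(≡4), b=7^0·(≡4) mod 7; (4|7)=+1, (4|7)=+1; (−1)^{2·0·3}·(+1)^0·(+1)^2 = +1.
v=5: a=5^-2·(≡4), b=5^1·(≡3) mod 5; (4|5)=+1, (3|5)=-1; (−1)^{-2·1·2}·(+1)^1·(-1)^-2 = +1.
v=37: a=37^-4·(≡7), b=37^-2·(≡25) mod 37; (7|37)=+1, (25|37)=+1; (−1)^{-4·-2·18}·(+1)^-2·(+1)^-4 = +1.
v=53: a=53^-2·(≡47), b=53^-2·(≡26) mod 53; (47|53)=+1, (26|53)=-1; (−1)^{-2·-2·26}·(+1)^-2·(-1)^-2 = +1.
v=∞: 2431 > 0 and 65 > 0  ⇒  (a,b)_∞ = +1.
v=17: a=17^1·(≡7), b=17^0·(≡10) mod 17; (7|17)=-1, (10|17)=-1; (−1)^{1·0·8}·(-1)^0·(-1)^1 = -1.
v=3: a=3^8·(≡1), b=3^4·(≡2) mod 3; (1|3)=+1, (2|3)=-1; (−1)^{8·4·1}·(+1)^4·(-1)^8 = +1.
v=13: a=13^5·(≡8), b=13^3·(≡2) mod 13; (8|13)=-1, (2|13)=-1; (−1)^{5·3·6}·(-1)^3·(-1)^5 = +1.
v=11: a=11^1·(≡5), b=11^0·(≡10) mod 11; (5|11)=+1, (10|11)=-1; (−1)^{1·0·5}·(+1)^0·(-1)^1 = -1.
(2431, 65 / ℚ) ramifies at {11, 17}: a division algebra.

[11, 17]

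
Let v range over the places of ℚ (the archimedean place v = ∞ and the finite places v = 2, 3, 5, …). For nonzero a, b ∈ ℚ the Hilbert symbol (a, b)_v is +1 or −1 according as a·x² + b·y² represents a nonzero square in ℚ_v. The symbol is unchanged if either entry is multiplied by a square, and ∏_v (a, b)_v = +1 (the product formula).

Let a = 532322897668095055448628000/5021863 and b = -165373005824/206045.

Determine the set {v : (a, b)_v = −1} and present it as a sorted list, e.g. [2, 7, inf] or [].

Mod squares: a ≡ 22539790, b ≡ -1194505. Check v ∈ {∞, 2, 3, 5, 7, 11, 13, 17, 23, 29, 31, 47}.
v=2: v_2(a)=5, v_2(b)=12; units ≡ 7, 7 (mod 8); ε·ε+αω+βω = 1·1+5·0+12·0 ≡ 1  ⇒  (a,b)_2 = -1.
v=3: a=3^4·(≡1), b=3^0·(≡2) mod 3; (1|3)=+1, (2|3)=-1; (−1)^{4·0·1}·(+1)^0·(-1)^4 = +1.
v=47: a=47^3·(≡20), b=47^1·(≡3) mod 47; (20|47)=-1, (3|47)=+1; (−1)^{3·1·23}·(-1)^1·(+1)^3 = +1.
v=7: a=7^-3·(≡3), b=7^-2·(≡6) mod 7; (3|7)=-1, (6|7)=-1; (−1)^{-3·-2·3}·(-1)^-2·(-1)^-3 = -1.
v=13: a=13^5·(≡8), b=13^3·(≡12) mod 13; (8|13)=-1, (12|13)=+1; (−1)^{5·3·6}·(-1)^3·(+1)^5 = -1.
v=23: a=23^4·(≡19), b=23^1·(≡11) mod 23; (19|23)=-1, (11|23)=-1; (−1)^{4·1·11}·(-1)^1·(-1)^4 = -1.
v=29: a=29^0·(≡22), b=29^-2·(≡4) mod 29; (22|29)=+1, (4|29)=+1; (−1)^{0·-2·14}·(+1)^-2·(+1)^0 = +1.
v=5: a=5^3·(≡3), b=5^-1·(≡4) mod 5; (3|5)=-1, (4|5)=+1; (−1)^{3·-1·2}·(-1)^-1·(+1)^3 = -1.
v=17: a=17^3·(≡3), b=17^1·(≡8) mod 17; (3|17)=-1, (8|17)=+1; (−1)^{3·1·8}·(-1)^1·(+1)^3 = -1.
v=∞: 22539790 > 0 and -1194505 < 0  ⇒  (a,b)_∞ = +1.
v=11: a=11^-4·(≡1), b=11^0·(≡10) mod 11; (1|11)=+1, (10|11)=-1; (−1)^{-4·0·5}·(+1)^0·(-1)^-4 = +1.
v=31: a=31^1·(≡1), b=31^0·(≡8) mod 31; (1|31)=+1, (8|31)=+1; (−1)^{1·0·15}·(+1)^0·(+1)^1 = +1.
|Ram(22539790, -1194505)| = 6, even; anisotropic at {2, 5, 7, 13, 17, 23}.

[2, 5, 7, 13, 17, 23]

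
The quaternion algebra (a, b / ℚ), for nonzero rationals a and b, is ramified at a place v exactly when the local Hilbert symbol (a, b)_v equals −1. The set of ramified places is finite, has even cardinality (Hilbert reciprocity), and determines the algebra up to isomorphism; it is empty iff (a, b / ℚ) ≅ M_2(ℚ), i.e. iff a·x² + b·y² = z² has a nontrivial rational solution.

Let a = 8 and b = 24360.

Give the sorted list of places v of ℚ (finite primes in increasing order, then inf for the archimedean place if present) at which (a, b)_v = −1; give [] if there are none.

[2, 3, 5, 29]

(a, b) ≡ (2, 6090) mod (ℚ^×)²; places V = {2, 3, 5, 7, 29, ∞}.
(a,b)_2: α=3, β=3; u≡1, v≡5 (mod 8); ε(u)ε(v)=0·0, αω(v)=3·1, βω(u)=3·0; sum ≡ 1  ⇒  -1.
(a,b)_29: α=0, u≡8; β=1, v≡28 (mod 29); (8|29)=-1, (28|29)=+1; sign (−1)^0·-1^1·+1^0 = -1.
(a,b)_∞: sgn(2)=+, sgn(6090)=+, so +1.
(a,b)_7: α=0, u≡1; β=1, v≡1 (mod 7); (1|7)=+1, (1|7)=+1; sign (−1)^0·+1^1·+1^0 = +1.
(a,b)_5: α=0, u≡3; β=1, v≡2 (mod 5); (3|5)=-1, (2|5)=-1; sign (−1)^0·-1^1·-1^0 = -1.
(a,b)_3: α=0, u≡2; β=1, v≡2 (mod 3); (2|3)=-1, (2|3)=-1; sign (−1)^0·-1^1·-1^0 = -1.
Ram(2, 6090) = {2, 3, 5, 29}; no ℚ_2-point on the conic.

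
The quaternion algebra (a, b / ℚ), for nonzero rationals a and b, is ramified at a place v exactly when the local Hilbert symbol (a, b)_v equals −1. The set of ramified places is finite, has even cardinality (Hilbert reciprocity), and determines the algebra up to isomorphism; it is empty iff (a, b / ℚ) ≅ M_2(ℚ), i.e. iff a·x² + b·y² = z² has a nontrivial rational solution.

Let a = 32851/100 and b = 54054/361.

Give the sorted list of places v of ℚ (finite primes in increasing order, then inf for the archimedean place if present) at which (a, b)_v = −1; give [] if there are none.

[]

(a, b) ≡ (91, 6006) mod (ℚ^×)²; places V = {2, 3, 5, 7, 11, 13, 19, ∞}.
(a,b)_3: α=0, u≡1; β=3, v≡1 (mod 3); (1|3)=+1, (1|3)=+1; sign (−1)^0·+1^3·+1^0 = +1.
(a,b)_∞: sgn(91)=+, sgn(6006)=+, so +1.
(a,b)_11: α=0, u≡5; β=1, v≡7 (mod 11); (5|11)=+1, (7|11)=-1; sign (−1)^0·+1^1·-1^0 = +1.
(a,b)_19: α=2, u≡3; β=-2, v≡18 (mod 19); (3|19)=-1, (18|19)=-1; sign (−1)^0·-1^-2·-1^2 = +1.
(a,b)_2: α=-2, β=1; u≡3, v≡3 (mod 8); ε(u)ε(v)=1·1, αω(v)=-2·1, βω(u)=1·1; sum ≡ 0  ⇒  +1.
(a,b)_7: α=1, u≡5; β=1, v≡2 (mod 7); (5|7)=-1, (2|7)=+1; sign (−1)^1·-1^1·+1^1 = +1.
(a,b)_5: α=-2, u≡4; β=0, v≡4 (mod 5); (4|5)=+1, (4|5)=+1; sign (−1)^0·+1^0·+1^-2 = +1.
(a,b)_13: α=1, u≡2; β=1, v≡5 (mod 13); (2|13)=-1, (5|13)=-1; sign (−1)^0·-1^1·-1^1 = +1.
Every local symbol is +1, so the conic 91·x² + 6006·y² = z² has ℚ_v-points for all v and hence a ℚ-point; (a, b / ℚ) ≅ M_2(ℚ).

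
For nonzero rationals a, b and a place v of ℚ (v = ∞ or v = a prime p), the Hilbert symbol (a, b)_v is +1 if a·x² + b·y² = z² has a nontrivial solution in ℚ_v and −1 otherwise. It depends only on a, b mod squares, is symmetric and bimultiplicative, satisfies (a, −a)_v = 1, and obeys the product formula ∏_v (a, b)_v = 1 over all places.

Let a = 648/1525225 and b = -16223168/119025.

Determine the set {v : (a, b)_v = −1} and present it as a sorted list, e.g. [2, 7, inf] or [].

[13, 37]

(a, b) ≡ (2, -253487) mod (ℚ^×)²; places V = {2, 3, 5, 13, 17, 19, 23, 31, 37, ∞}.
(a,b)_13: α=-2, u≡8; β=1, v≡9 (mod 13); (8|13)=-1, (9|13)=+1; sign (−1)^0·-1^1·+1^-2 = -1.
(a,b)_3: α=4, u≡2; β=-2, v≡1 (mod 3); (2|3)=-1, (1|3)=+1; sign (−1)^0·-1^-2·+1^4 = +1.
(a,b)_23: α=0, u≡9; β=-2, v≡19 (mod 23); (9|23)=+1, (19|23)=-1; sign (−1)^0·+1^-2·-1^0 = +1.
(a,b)_17: α=0, u≡1; β=1, v≡1 (mod 17); (1|17)=+1, (1|17)=+1; sign (−1)^0·+1^1·+1^0 = +1.
(a,b)_∞: sgn(2)=+, sgn(-253487)=−, so +1.
(a,b)_31: α=0, u≡16; β=1, v≡28 (mod 31); (16|31)=+1, (28|31)=+1; sign (−1)^0·+1^1·+1^0 = +1.
(a,b)_5: α=-2, u≡2; β=-2, v≡2 (mod 5); (2|5)=-1, (2|5)=-1; sign (−1)^0·-1^-2·-1^-2 = +1.
(a,b)_2: α=3, β=6; u≡1, v≡1 (mod 8); ε(u)ε(v)=0·0, αω(v)=3·0, βω(u)=6·0; sum ≡ 0  ⇒  +1.
(a,b)_37: α=0, u≡32; β=1, v≡22 (mod 37); (32|37)=-1, (22|37)=-1; sign (−1)^0·-1^1·-1^0 = -1.
(a,b)_19: α=-2, u≡3; β=0, v≡17 (mod 19); (3|19)=-1, (17|19)=+1; sign (−1)^0·-1^0·+1^-2 = +1.
(2, -253487 / ℚ) ramifies at {13, 37}: a division algebra.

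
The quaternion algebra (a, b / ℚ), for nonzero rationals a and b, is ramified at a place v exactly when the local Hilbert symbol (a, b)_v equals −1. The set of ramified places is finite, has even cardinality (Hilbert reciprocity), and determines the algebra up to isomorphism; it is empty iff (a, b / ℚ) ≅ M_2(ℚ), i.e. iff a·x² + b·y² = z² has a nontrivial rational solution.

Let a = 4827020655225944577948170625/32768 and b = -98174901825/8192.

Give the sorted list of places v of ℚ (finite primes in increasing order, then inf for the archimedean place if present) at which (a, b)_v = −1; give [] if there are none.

[13, 17]

Mod squares: a ≡ 670514, b ≡ -16354. Check v ∈ {∞, 2, 3, 5, 7, 11, 13, 17, 37, 41}.
v=2: v_2(a)=-15, v_2(b)=-13; units ≡ 1, 7 (mod 8); ε·ε+αω+βω = 0·1+-15·0+-13·0 ≡ 0  ⇒  (a,b)_2 = +1.
v=5: a=5^4·(≡1), b=5^2·(≡1) mod 5; (1|5)=+1, (1|5)=+1; (−1)^{4·2·2}·(+1)^2·(+1)^4 = +1.
v=17: a=17^3·(≡15), b=17^1·(≡14) mod 17; (15|17)=+1, (14|17)=-1; (−1)^{3·1·8}·(+1)^1·(-1)^3 = -1.
v=41: a=41^1·(≡40), b=41^0·(≡39) mod 41; (40|41)=+1, (39|41)=+1; (−1)^{1·0·20}·(+1)^0·(+1)^1 = +1.
v=37: a=37^3·(≡32), b=37^1·(≡31) mod 37; (32|37)=-1, (31|37)=-1; (−1)^{3·1·18}·(-1)^1·(-1)^3 = +1.
v=7: a=7^4·(≡6), b=7^2·(≡5) mod 7; (6|7)=-1, (5|7)=-1; (−1)^{4·2·3}·(-1)^2·(-1)^4 = +1.
v=13: a=13^3·(≡11), b=13^1·(≡1) mod 13; (11|13)=-1, (1|13)=+1; (−1)^{3·1·6}·(-1)^1·(+1)^3 = -1.
v=∞: 670514 > 0 and -16354 < 0  ⇒  (a,b)_∞ = +1.
v=3: a=3^4·(≡2), b=3^4·(≡2) mod 3; (2|3)=-1, (2|3)=-1; (−1)^{4·4·1}·(-1)^4·(-1)^4 = +1.
v=11: a=11^6·(≡1), b=11^2·(≡3) mod 11; (1|11)=+1, (3|11)=+1; (−1)^{6·2·5}·(+1)^2·(+1)^6 = +1.
Ram(670514, -16354) = {13, 17}; no ℚ_13-point on the conic.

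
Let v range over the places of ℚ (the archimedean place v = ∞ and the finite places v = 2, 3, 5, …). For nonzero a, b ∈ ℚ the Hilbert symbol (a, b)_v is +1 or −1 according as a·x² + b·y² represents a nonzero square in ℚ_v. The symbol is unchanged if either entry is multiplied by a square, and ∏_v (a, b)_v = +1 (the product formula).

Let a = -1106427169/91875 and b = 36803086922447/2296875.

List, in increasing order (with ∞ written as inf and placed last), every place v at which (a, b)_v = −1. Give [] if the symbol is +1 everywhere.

Mod squares: a ≡ -3, b ≡ 99789. Check v ∈ {∞, 2, 3, 5, 7, 29, 31, 37}.
v=∞: -3 < 0 and 99789 > 0  ⇒  (a,b)_∞ = +1.
v=2: v_2(a)=0, v_2(b)=0; units ≡ 5, 5 (mod 8); ε·ε+αω+βω = 0·0+0·1+0·1 ≡ 0  ⇒  (a,b)_2 = +1.
v=31: a=31^2·(≡16), b=31^3·(≡30) mod 31; (16|31)=+1, (30|31)=-1; (−1)^{2·3·15}·(+1)^3·(-1)^2 = +1.
v=3: a=3^-1·(≡2), b=3^-1·(≡2) mod 3; (2|3)=-1, (2|3)=-1; (−1)^{-1·-1·1}·(-1)^-1·(-1)^-1 = -1.
v=37: a=37^2·(≡16), b=37^3·(≡27) mod 37; (16|37)=+1, (27|37)=+1; (−1)^{2·3·18}·(+1)^3·(+1)^2 = +1.
v=5: a=5^-4·(≡3), b=5^-6·(≡1) mod 5; (3|5)=-1, (1|5)=+1; (−1)^{-4·-6·2}·(-1)^-6·(+1)^-4 = +1.
v=7: a=7^-2·(≡1), b=7^-2·(≡2) mod 7; (1|7)=+1, (2|7)=+1; (−1)^{-2·-2·3}·(+1)^-2·(+1)^-2 = +1.
v=29: a=29^2·(≡21), b=29^3·(≡26) mod 29; (21|29)=-1, (26|29)=-1; (−1)^{2·3·14}·(-1)^3·(-1)^2 = -1.
Ram(-3, 99789) = {3, 29}; no ℚ_3-point on the conic.

[3, 29]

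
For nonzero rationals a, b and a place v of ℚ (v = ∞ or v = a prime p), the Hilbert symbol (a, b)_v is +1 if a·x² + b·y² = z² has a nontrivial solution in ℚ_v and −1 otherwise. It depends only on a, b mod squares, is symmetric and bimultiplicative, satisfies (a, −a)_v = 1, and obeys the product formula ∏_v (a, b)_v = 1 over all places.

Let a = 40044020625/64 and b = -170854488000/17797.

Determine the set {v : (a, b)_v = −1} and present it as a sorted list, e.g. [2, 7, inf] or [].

[5, 7, 13, 23]

(a, b) ≡ (2737, -533715) mod (ℚ^×)²; places V = {2, 3, 5, 7, 13, 17, 23, 37, ∞}.
(a,b)_17: α=3, u≡2; β=3, v≡9 (mod 17); (2|17)=+1, (9|17)=+1; sign (−1)^0·+1^3·+1^3 = +1.
(a,b)_5: α=4, u≡2; β=3, v≡3 (mod 5); (2|5)=-1, (3|5)=-1; sign (−1)^0·-1^3·-1^4 = -1.
(a,b)_7: α=1, u≡5; β=1, v≡3 (mod 7); (5|7)=-1, (3|7)=-1; sign (−1)^1·-1^1·-1^1 = -1.
(a,b)_37: α=0, u≡27; β=-2, v≡26 (mod 37); (27|37)=+1, (26|37)=+1; sign (−1)^0·+1^-2·+1^0 = +1.
(a,b)_13: α=0, u≡2; β=-1, v≡3 (mod 13); (2|13)=-1, (3|13)=+1; sign (−1)^0·-1^-1·+1^0 = -1.
(a,b)_23: α=1, u≡16; β=1, v≡13 (mod 23); (16|23)=+1, (13|23)=+1; sign (−1)^1·+1^1·+1^1 = -1.
(a,b)_3: α=4, u≡1; β=3, v≡1 (mod 3); (1|3)=+1, (1|3)=+1; sign (−1)^0·+1^3·+1^4 = +1.
(a,b)_2: α=-6, β=6; u≡1, v≡5 (mod 8); ε(u)ε(v)=0·0, αω(v)=-6·1, βω(u)=6·0; sum ≡ 0  ⇒  +1.
(a,b)_∞: sgn(2737)=+, sgn(-533715)=−, so +1.
(2737, -533715 / ℚ) ramifies at {5, 7, 13, 23}: a division algebra.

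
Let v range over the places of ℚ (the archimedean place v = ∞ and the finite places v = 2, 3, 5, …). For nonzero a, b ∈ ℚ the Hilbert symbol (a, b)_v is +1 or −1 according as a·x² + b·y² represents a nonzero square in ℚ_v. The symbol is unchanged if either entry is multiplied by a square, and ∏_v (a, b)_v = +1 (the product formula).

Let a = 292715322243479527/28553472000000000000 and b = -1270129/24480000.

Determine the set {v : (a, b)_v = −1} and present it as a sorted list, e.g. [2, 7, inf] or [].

Mod squares: a ≡ 119, b ≡ -17. Check v ∈ {∞, 2, 3, 5, 7, 17, 23}.
v=17: a=17^-1·(≡11), b=17^-1·(≡4) mod 17; (11|17)=-1, (4|17)=+1; (−1)^{-1·-1·8}·(-1)^-1·(+1)^-1 = -1.
v=7: a=7^11·(≡5), b=7^4·(≡4) mod 7; (5|7)=-1, (4|7)=+1; (−1)^{11·4·3}·(-1)^4·(+1)^11 = +1.
v=5: a=5^-12·(≡1), b=5^-4·(≡2) mod 5; (1|5)=+1, (2|5)=-1; (−1)^{-12·-4·2}·(+1)^-4·(-1)^-12 = +1.
v=23: a=23^6·(≡1), b=23^2·(≡8) mod 23; (1|23)=+1, (8|23)=+1; (−1)^{6·2·11}·(+1)^2·(+1)^6 = +1.
v=2: v_2(a)=-20, v_2(b)=-8; units ≡ 7, 7 (mod 8); ε·ε+αω+βω = 1·1+-20·0+-8·0 ≡ 1  ⇒  (a,b)_2 = -1.
v=∞: 119 > 0 and -17 < 0  ⇒  (a,b)_∞ = +1.
v=3: a=3^-8·(≡2), b=3^-2·(≡1) mod 3; (2|3)=-1, (1|3)=+1; (−1)^{-8·-2·1}·(-1)^-2·(+1)^-8 = +1.
Ram(119, -17) = {2, 17}; no ℚ_2-point on the conic.

[2, 17]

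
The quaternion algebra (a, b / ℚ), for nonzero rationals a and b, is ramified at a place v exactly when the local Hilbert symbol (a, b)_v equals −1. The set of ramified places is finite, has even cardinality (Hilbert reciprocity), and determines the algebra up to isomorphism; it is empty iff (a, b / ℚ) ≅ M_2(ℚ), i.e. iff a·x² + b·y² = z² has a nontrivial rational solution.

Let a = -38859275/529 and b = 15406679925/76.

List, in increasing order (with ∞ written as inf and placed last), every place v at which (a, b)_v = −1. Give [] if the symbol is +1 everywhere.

[13, 31]

Mod squares: a ≡ -1554371, b ≡ 150423. Check v ∈ {∞, 2, 3, 5, 7, 13, 19, 23, 29, 31}.
v=19: a=19^1·(≡9), b=19^-1·(≡18) mod 19; (9|19)=+1, (18|19)=-1; (−1)^{1·-1·9}·(+1)^-1·(-1)^1 = +1.
v=13: a=13^1·(≡5), b=13^1·(≡3) mod 13; (5|13)=-1, (3|13)=+1; (−1)^{1·1·6}·(-1)^1·(+1)^1 = -1.
v=23: a=23^-2·(≡7), b=23^0·(≡3) mod 23; (7|23)=-1, (3|23)=+1; (−1)^{-2·0·11}·(-1)^0·(+1)^-2 = +1.
v=5: a=5^2·(≡1), b=5^2·(≡2) mod 5; (1|5)=+1, (2|5)=-1; (−1)^{2·2·2}·(+1)^2·(-1)^2 = +1.
v=∞: -1554371 < 0 and 150423 > 0  ⇒  (a,b)_∞ = +1.
v=31: a=31^1·(≡11), b=31^2·(≡13) mod 31; (11|31)=-1, (13|31)=-1; (−1)^{1·2·15}·(-1)^2·(-1)^1 = -1.
v=3: a=3^0·(≡1), b=3^5·(≡2) mod 3; (1|3)=+1, (2|3)=-1; (−1)^{0·5·1}·(+1)^5·(-1)^0 = +1.
v=2: v_2(a)=0, v_2(b)=-2; units ≡ 5, 7 (mod 8); ε·ε+αω+βω = 0·1+0·0+-2·1 ≡ 0  ⇒  (a,b)_2 = +1.
v=7: a=7^1·(≡1), b=7^1·(≡5) mod 7; (1|7)=+1, (5|7)=-1; (−1)^{1·1·3}·(+1)^1·(-1)^1 = +1.
v=29: a=29^1·(≡4), b=29^1·(≡6) mod 29; (4|29)=+1, (6|29)=+1; (−1)^{1·1·14}·(+1)^1·(+1)^1 = +1.
Ram(-1554371, 150423) = {13, 31}; no ℚ_13-point on the conic.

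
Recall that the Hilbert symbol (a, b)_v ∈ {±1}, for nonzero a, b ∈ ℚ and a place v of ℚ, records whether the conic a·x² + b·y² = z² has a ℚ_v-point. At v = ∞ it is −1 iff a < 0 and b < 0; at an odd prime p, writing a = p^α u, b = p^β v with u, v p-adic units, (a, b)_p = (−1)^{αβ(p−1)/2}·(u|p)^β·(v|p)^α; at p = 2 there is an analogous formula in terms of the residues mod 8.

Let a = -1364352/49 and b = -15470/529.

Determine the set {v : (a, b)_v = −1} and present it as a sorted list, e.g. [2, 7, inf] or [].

[2, 5, 11, 13, 19, inf]

Mod squares: a ≡ -21318, b ≡ -15470. Check v ∈ {∞, 2, 3, 5, 7, 11, 13, 17, 19, 23}.
v=5: a=5^0·(≡2), b=5^1·(≡4) mod 5; (2|5)=-1, (4|5)=+1; (−1)^{0·1·2}·(-1)^1·(+1)^0 = -1.
v=13: a=13^0·(≡5), b=13^1·(≡5) mod 13; (5|13)=-1, (5|13)=-1; (−1)^{0·1·6}·(-1)^1·(-1)^0 = -1.
v=3: a=3^1·(≡1), b=3^0·(≡1) mod 3; (1|3)=+1, (1|3)=+1; (−1)^{1·0·1}·(+1)^0·(+1)^1 = +1.
v=11: a=11^1·(≡3), b=11^0·(≡7) mod 11; (3|11)=+1, (7|11)=-1; (−1)^{1·0·5}·(+1)^0·(-1)^1 = -1.
v=7: a=7^-2·(≡4), b=7^1·(≡4) mod 7; (4|7)=+1, (4|7)=+1; (−1)^{-2·1·3}·(+1)^1·(+1)^-2 = +1.
v=17: a=17^1·(≡8), b=17^1·(≡4) mod 17; (8|17)=+1, (4|17)=+1; (−1)^{1·1·8}·(+1)^1·(+1)^1 = +1.
v=19: a=19^1·(≡8), b=19^0·(≡14) mod 19; (8|19)=-1, (14|19)=-1; (−1)^{1·0·9}·(-1)^0·(-1)^1 = -1.
v=2: v_2(a)=7, v_2(b)=1; units ≡ 5, 1 (mod 8); ε·ε+αω+βω = 0·0+7·0+1·1 ≡ 1  ⇒  (a,b)_2 = -1.
v=23: a=23^0·(≡18), b=23^-2·(≡9) mod 23; (18|23)=+1, (9|23)=+1; (−1)^{0·-2·11}·(+1)^-2·(+1)^0 = +1.
v=∞: -21318 < 0 and -15470 < 0  ⇒  (a,b)_∞ = -1.
|Ram(-21318, -15470)| = 6, even; anisotropic at {2, 5, 11, 13, 19, ∞}.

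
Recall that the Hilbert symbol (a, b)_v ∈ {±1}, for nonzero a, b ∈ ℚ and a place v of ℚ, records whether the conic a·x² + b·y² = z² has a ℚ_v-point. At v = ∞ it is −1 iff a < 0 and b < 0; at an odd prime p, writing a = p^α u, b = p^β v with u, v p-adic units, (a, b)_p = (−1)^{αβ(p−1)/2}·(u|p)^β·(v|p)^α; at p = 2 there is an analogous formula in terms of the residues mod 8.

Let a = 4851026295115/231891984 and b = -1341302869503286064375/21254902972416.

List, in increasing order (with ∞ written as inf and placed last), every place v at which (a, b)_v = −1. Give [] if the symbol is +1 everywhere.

Mod squares: a ≡ 715, b ≡ -287. Check v ∈ {∞, 2, 3, 5, 7, 11, 13, 23, 29, 41, 43, 47}.
v=2: v_2(a)=-4, v_2(b)=-16; units ≡ 3, 1 (mod 8); ε·ε+αω+βω = 1·0+-4·0+-16·1 ≡ 0  ⇒  (a,b)_2 = +1.
v=13: a=13^1·(≡10), b=13^2·(≡1) mod 13; (10|13)=+1, (1|13)=+1; (−1)^{1·2·6}·(+1)^2·(+1)^1 = +1.
v=23: a=23^0·(≡18), b=23^-2·(≡9) mod 23; (18|23)=+1, (9|23)=+1; (−1)^{0·-2·11}·(+1)^-2·(+1)^0 = +1.
v=43: a=43^0·(≡2), b=43^2·(≡24) mod 43; (2|43)=-1, (24|43)=+1; (−1)^{0·2·21}·(-1)^2·(+1)^0 = +1.
v=11: a=11^1·(≡2), b=11^2·(≡8) mod 11; (2|11)=-1, (8|11)=-1; (−1)^{1·2·5}·(-1)^2·(-1)^1 = -1.
v=41: a=41^4·(≡2), b=41^3·(≡22) mod 41; (2|41)=+1, (22|41)=-1; (−1)^{4·3·20}·(+1)^3·(-1)^4 = +1.
v=5: a=5^1·(≡2), b=5^4·(≡2) mod 5; (2|5)=-1, (2|5)=-1; (−1)^{1·4·2}·(-1)^4·(-1)^1 = -1.
v=3: a=3^-8·(≡1), b=3^-6·(≡1) mod 3; (1|3)=+1, (1|3)=+1; (−1)^{-8·-6·1}·(+1)^-6·(+1)^-8 = +1.
v=∞: 715 > 0 and -287 < 0  ⇒  (a,b)_∞ = +1.
v=29: a=29^0·(≡26), b=29^-2·(≡19) mod 29; (26|29)=-1, (19|29)=-1; (−1)^{0·-2·14}·(-1)^-2·(-1)^0 = +1.
v=7: a=7^4·(≡4), b=7^7·(≡4) mod 7; (4|7)=+1, (4|7)=+1; (−1)^{4·7·3}·(+1)^7·(+1)^4 = +1.
v=47: a=47^-2·(≡15), b=47^0·(≡8) mod 47; (15|47)=-1, (8|47)=+1; (−1)^{-2·0·23}·(-1)^0·(+1)^-2 = +1.
(715, -287 / ℚ) ramifies at {5, 11}: a division algebra.

[5, 11]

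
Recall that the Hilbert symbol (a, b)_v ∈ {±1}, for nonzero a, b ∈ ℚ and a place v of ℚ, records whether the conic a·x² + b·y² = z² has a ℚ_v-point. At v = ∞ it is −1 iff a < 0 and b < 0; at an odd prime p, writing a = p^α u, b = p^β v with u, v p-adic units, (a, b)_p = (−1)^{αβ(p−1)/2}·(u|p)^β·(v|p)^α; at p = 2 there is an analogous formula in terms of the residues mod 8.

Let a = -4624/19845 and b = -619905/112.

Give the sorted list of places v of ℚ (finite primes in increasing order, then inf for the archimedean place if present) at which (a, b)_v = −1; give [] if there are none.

Mod squares: a ≡ -5, b ≡ -15015. Check v ∈ {∞, 2, 3, 5, 7, 11, 13, 17}.
v=11: a=11^0·(≡7), b=11^1·(≡10) mod 11; (7|11)=-1, (10|11)=-1; (−1)^{0·1·5}·(-1)^1·(-1)^0 = -1.
v=3: a=3^-4·(≡1), b=3^1·(≡2) mod 3; (1|3)=+1, (2|3)=-1; (−1)^{-4·1·1}·(+1)^1·(-1)^-4 = +1.
v=2: v_2(a)=4, v_2(b)=-4; units ≡ 3, 1 (mod 8); ε·ε+αω+βω = 1·0+4·0+-4·1 ≡ 0  ⇒  (a,b)_2 = +1.
v=∞: -5 < 0 and -15015 < 0  ⇒  (a,b)_∞ = -1.
v=7: a=7^-2·(≡4), b=7^-1·(≡4) mod 7; (4|7)=+1, (4|7)=+1; (−1)^{-2·-1·3}·(+1)^-1·(+1)^-2 = +1.
v=5: a=5^-1·(≡4), b=5^1·(≡2) mod 5; (4|5)=+1, (2|5)=-1; (−1)^{-1·1·2}·(+1)^1·(-1)^-1 = -1.
v=13: a=13^0·(≡8), b=13^1·(≡8) mod 13; (8|13)=-1, (8|13)=-1; (−1)^{0·1·6}·(-1)^1·(-1)^0 = -1.
v=17: a=17^2·(≡3), b=17^2·(≡15) mod 17; (3|17)=-1, (15|17)=+1; (−1)^{2·2·8}·(-1)^2·(+1)^2 = +1.
(-5, -15015 / ℚ) ramifies at {5, 11, 13, ∞}: a division algebra.

[5, 11, 13, inf]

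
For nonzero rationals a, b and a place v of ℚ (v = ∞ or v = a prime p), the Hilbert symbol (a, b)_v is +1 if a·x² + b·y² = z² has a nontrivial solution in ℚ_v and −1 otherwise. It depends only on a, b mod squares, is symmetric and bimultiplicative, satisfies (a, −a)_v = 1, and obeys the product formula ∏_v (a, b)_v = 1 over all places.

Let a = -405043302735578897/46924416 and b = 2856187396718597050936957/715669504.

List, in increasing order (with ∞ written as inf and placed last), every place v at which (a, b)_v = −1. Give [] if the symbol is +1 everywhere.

(a, b) ≡ (-58058, 37) mod (ℚ^×)²; places V = {2, 3, 7, 11, 13, 17, 19, 23, 29, 31, 37, 41, ∞}.
(a,b)_41: α=4, u≡8; β=6, v≡23 (mod 41); (8|41)=+1, (23|41)=+1; sign (−1)^0·+1^6·+1^4 = +1.
(a,b)_23: α=-2, u≡7; β=0, v≡7 (mod 23); (7|23)=-1, (7|23)=-1; sign (−1)^0·-1^0·-1^-2 = +1.
(a,b)_17: α=2, u≡5; β=4, v≡14 (mod 17); (5|17)=-1, (14|17)=-1; sign (−1)^0·-1^4·-1^2 = +1.
(a,b)_31: α=2, u≡1; β=0, v≡22 (mod 31); (1|31)=+1, (22|31)=-1; sign (−1)^0·+1^0·-1^2 = +1.
(a,b)_29: α=1, u≡25; β=2, v≡3 (mod 29); (25|29)=+1, (3|29)=-1; sign (−1)^0·+1^2·-1^1 = -1.
(a,b)_7: α=-1, u≡2; β=0, v≡1 (mod 7); (2|7)=+1, (1|7)=+1; sign (−1)^0·+1^0·+1^-1 = +1.
(a,b)_∞: sgn(-58058)=−, sgn(37)=+, so +1.
(a,b)_3: α=-2, u≡1; β=0, v≡1 (mod 3); (1|3)=+1, (1|3)=+1; sign (−1)^0·+1^0·+1^-2 = +1.
(a,b)_13: α=1, u≡5; β=2, v≡6 (mod 13); (5|13)=-1, (6|13)=-1; sign (−1)^0·-1^2·-1^1 = -1.
(a,b)_37: α=2, u≡13; β=3, v≡7 (mod 37); (13|37)=-1, (7|37)=+1; sign (−1)^0·-1^3·+1^2 = -1.
(a,b)_19: α=0, u≡7; β=-2, v≡14 (mod 19); (7|19)=+1, (14|19)=-1; sign (−1)^0·+1^-2·-1^0 = +1.
(a,b)_2: α=-7, β=-14; u≡3, v≡5 (mod 8); ε(u)ε(v)=1·0, αω(v)=-7·1, βω(u)=-14·1; sum ≡ 1  ⇒  -1.
(a,b)_11: α=-1, u≡6; β=-2, v≡9 (mod 11); (6|11)=-1, (9|11)=+1; sign (−1)^0·-1^-2·+1^-1 = +1.
|Ram(-58058, 37)| = 4, even; anisotropic at {2, 13, 29, 37}.

[2, 13, 29, 37]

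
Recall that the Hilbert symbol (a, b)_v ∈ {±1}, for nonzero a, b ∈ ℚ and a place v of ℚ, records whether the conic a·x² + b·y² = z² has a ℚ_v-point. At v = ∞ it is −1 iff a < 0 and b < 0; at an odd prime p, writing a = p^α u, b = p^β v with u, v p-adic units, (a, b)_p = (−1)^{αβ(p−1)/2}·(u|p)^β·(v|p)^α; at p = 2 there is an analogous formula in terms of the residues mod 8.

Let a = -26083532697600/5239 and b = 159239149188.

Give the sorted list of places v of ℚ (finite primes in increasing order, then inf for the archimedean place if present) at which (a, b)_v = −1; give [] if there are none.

Mod squares: a ≡ -12369, b ≡ 18753. Check v ∈ {∞, 2, 3, 5, 7, 13, 17, 19, 31, 47}.
v=47: a=47^2·(≡46), b=47^3·(≡5) mod 47; (46|47)=-1, (5|47)=-1; (−1)^{2·3·23}·(-1)^3·(-1)^2 = -1.
v=7: a=7^1·(≡1), b=7^1·(≡6) mod 7; (1|7)=+1, (6|7)=-1; (−1)^{1·1·3}·(+1)^1·(-1)^1 = +1.
v=∞: -12369 < 0 and 18753 > 0  ⇒  (a,b)_∞ = +1.
v=17: a=17^2·(≡7), b=17^0·(≡13) mod 17; (7|17)=-1, (13|17)=+1; (−1)^{2·0·8}·(-1)^0·(+1)^2 = +1.
v=3: a=3^1·(≡2), b=3^1·(≡2) mod 3; (2|3)=-1, (2|3)=-1; (−1)^{1·1·1}·(-1)^1·(-1)^1 = -1.
v=19: a=19^1·(≡15), b=19^1·(≡8) mod 19; (15|19)=-1, (8|19)=-1; (−1)^{1·1·9}·(-1)^1·(-1)^1 = -1.
v=5: a=5^2·(≡4), b=5^0·(≡3) mod 5; (4|5)=+1, (3|5)=-1; (−1)^{2·0·2}·(+1)^0·(-1)^2 = +1.
v=2: v_2(a)=12, v_2(b)=2; units ≡ 7, 1 (mod 8); ε·ε+αω+βω = 1·0+12·0+2·0 ≡ 0  ⇒  (a,b)_2 = +1.
v=13: a=13^-2·(≡5), b=13^0·(≡2) mod 13; (5|13)=-1, (2|13)=-1; (−1)^{-2·0·6}·(-1)^0·(-1)^-2 = +1.
v=31: a=31^-1·(≡5), b=31^2·(≡29) mod 31; (5|31)=+1, (29|31)=-1; (−1)^{-1·2·15}·(+1)^2·(-1)^-1 = -1.
Ram(-12369, 18753) = {3, 19, 31, 47}; no ℚ_3-point on the conic.

[3, 19, 31, 47]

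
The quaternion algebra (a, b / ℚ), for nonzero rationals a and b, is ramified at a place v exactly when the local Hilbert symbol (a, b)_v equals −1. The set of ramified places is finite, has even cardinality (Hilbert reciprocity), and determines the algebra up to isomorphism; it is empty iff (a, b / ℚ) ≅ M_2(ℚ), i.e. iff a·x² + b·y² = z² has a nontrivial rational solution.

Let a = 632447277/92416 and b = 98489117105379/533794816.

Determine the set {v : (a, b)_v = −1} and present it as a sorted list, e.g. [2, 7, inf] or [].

Mod squares: a ≡ 357, b ≡ 51051. Check v ∈ {∞, 2, 3, 7, 11, 13, 17, 19}.
v=∞: 357 > 0 and 51051 > 0  ⇒  (a,b)_∞ = +1.
v=2: v_2(a)=-8, v_2(b)=-12; units ≡ 5, 3 (mod 8); ε·ε+αω+βω = 0·1+-8·1+-12·1 ≡ 0  ⇒  (a,b)_2 = +1.
v=3: a=3^1·(≡2), b=3^3·(≡1) mod 3; (2|3)=-1, (1|3)=+1; (−1)^{1·3·1}·(-1)^3·(+1)^1 = +1.
v=7: a=7^1·(≡1), b=7^1·(≡5) mod 7; (1|7)=+1, (5|7)=-1; (−1)^{1·1·3}·(+1)^1·(-1)^1 = +1.
v=19: a=19^-2·(≡8), b=19^-4·(≡11) mod 19; (8|19)=-1, (11|19)=+1; (−1)^{-2·-4·9}·(-1)^-4·(+1)^-2 = +1.
v=17: a=17^1·(≡8), b=17^1·(≡3) mod 17; (8|17)=+1, (3|17)=-1; (−1)^{1·1·8}·(+1)^1·(-1)^1 = -1.
v=11: a=11^6·(≡1), b=11^9·(≡7) mod 11; (1|11)=+1, (7|11)=-1; (−1)^{6·9·5}·(+1)^9·(-1)^6 = +1.
v=13: a=13^0·(≡6), b=13^1·(≡9) mod 13; (6|13)=-1, (9|13)=+1; (−1)^{0·1·6}·(-1)^1·(+1)^0 = -1.
Ram(357, 51051) = {13, 17}; no ℚ_13-point on the conic.

[13, 17]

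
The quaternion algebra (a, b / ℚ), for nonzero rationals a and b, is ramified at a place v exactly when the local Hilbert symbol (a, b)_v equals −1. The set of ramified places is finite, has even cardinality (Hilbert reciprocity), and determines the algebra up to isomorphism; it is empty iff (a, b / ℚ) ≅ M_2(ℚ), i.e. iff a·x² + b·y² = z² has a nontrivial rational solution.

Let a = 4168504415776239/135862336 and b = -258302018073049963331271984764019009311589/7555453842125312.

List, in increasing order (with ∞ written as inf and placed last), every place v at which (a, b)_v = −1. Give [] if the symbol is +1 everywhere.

[2, 13, 23, 29]

Mod squares: a ≡ 551, b ≡ -190762. Check v ∈ {∞, 2, 3, 7, 11, 13, 17, 19, 23, 29, 31, 37, 47}.
v=7: a=7^6·(≡3), b=7^12·(≡2) mod 7; (3|7)=-1, (2|7)=+1; (−1)^{6·12·3}·(-1)^12·(+1)^6 = +1.
v=23: a=23^0·(≡10), b=23^1·(≡1) mod 23; (10|23)=-1, (1|23)=+1; (−1)^{0·1·11}·(-1)^1·(+1)^0 = -1.
v=3: a=3^12·(≡2), b=3^20·(≡2) mod 3; (2|3)=-1, (2|3)=-1; (−1)^{12·20·1}·(-1)^20·(-1)^12 = +1.
v=29: a=29^1·(≡17), b=29^3·(≡23) mod 29; (17|29)=-1, (23|29)=+1; (−1)^{1·3·14}·(-1)^3·(+1)^1 = -1.
v=47: a=47^-2·(≡32), b=47^-6·(≡46) mod 47; (32|47)=+1, (46|47)=-1; (−1)^{-2·-6·23}·(+1)^-6·(-1)^-2 = +1.
v=13: a=13^0·(≡7), b=13^1·(≡9) mod 13; (7|13)=-1, (9|13)=+1; (−1)^{0·1·6}·(-1)^1·(+1)^0 = -1.
v=17: a=17^0·(≡14), b=17^2·(≡7) mod 17; (14|17)=-1, (7|17)=-1; (−1)^{0·2·8}·(-1)^2·(-1)^0 = +1.
v=11: a=11^2·(≡5), b=11^7·(≡1) mod 11; (5|11)=+1, (1|11)=+1; (−1)^{2·7·5}·(+1)^7·(+1)^2 = +1.
v=∞: 551 > 0 and -190762 < 0  ⇒  (a,b)_∞ = +1.
v=37: a=37^0·(≡34), b=37^-2·(≡28) mod 37; (34|37)=+1, (28|37)=+1; (−1)^{0·-2·18}·(+1)^-2·(+1)^0 = +1.
v=2: v_2(a)=-6, v_2(b)=-9; units ≡ 7, 3 (mod 8); ε·ε+αω+βω = 1·1+-6·1+-9·0 ≡ 1  ⇒  (a,b)_2 = -1.
v=31: a=31^-2·(≡11), b=31^0·(≡6) mod 31; (11|31)=-1, (6|31)=-1; (−1)^{-2·0·15}·(-1)^0·(-1)^-2 = +1.
v=19: a=19^1·(≡2), b=19^4·(≡6) mod 19; (2|19)=-1, (6|19)=+1; (−1)^{1·4·9}·(-1)^4·(+1)^1 = +1.
(551, -190762 / ℚ) ramifies at {2, 13, 23, 29}: a division algebra.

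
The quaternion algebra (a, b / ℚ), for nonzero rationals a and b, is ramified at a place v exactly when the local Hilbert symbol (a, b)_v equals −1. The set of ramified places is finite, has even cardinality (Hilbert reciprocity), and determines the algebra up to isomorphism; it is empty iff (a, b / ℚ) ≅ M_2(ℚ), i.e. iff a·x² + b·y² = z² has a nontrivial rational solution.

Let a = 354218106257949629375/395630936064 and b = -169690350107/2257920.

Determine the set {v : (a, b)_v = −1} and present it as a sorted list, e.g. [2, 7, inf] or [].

(a, b) ≡ (23, -136735) mod (ℚ^×)²; places V = {2, 3, 5, 7, 13, 23, 29, 41, 47, 53, ∞}.
(a,b)_23: α=1, u≡18; β=1, v≡9 (mod 23); (18|23)=+1, (9|23)=+1; sign (−1)^1·+1^1·+1^1 = -1.
(a,b)_2: α=-16, β=-10; u≡7, v≡1 (mod 8); ε(u)ε(v)=1·0, αω(v)=-16·0, βω(u)=-10·0; sum ≡ 0  ⇒  +1.
(a,b)_7: α=-2, u≡4; β=-2, v≡5 (mod 7); (4|7)=+1, (5|7)=-1; sign (−1)^0·+1^-2·-1^-2 = +1.
(a,b)_29: α=2, u≡28; β=1, v≡14 (mod 29); (28|29)=+1, (14|29)=-1; sign (−1)^0·+1^1·-1^2 = +1.
(a,b)_5: α=4, u≡3; β=-1, v≡2 (mod 5); (3|5)=-1, (2|5)=-1; sign (−1)^0·-1^-1·-1^4 = -1.
(a,b)_41: α=2, u≡36; β=1, v≡19 (mod 41); (36|41)=+1, (19|41)=-1; sign (−1)^0·+1^1·-1^2 = +1.
(a,b)_53: α=4, u≡50; β=2, v≡48 (mod 53); (50|53)=-1, (48|53)=-1; sign (−1)^0·-1^2·-1^4 = +1.
(a,b)_∞: sgn(23)=+, sgn(-136735)=−, so +1.
(a,b)_13: α=-2, u≡1; β=0, v≡4 (mod 13); (1|13)=+1, (4|13)=+1; sign (−1)^0·+1^0·+1^-2 = +1.
(a,b)_47: α=2, u≡44; β=2, v≡11 (mod 47); (44|47)=-1, (11|47)=-1; sign (−1)^0·-1^2·-1^2 = +1.
(a,b)_3: α=-6, u≡2; β=-2, v≡2 (mod 3); (2|3)=-1, (2|3)=-1; sign (−1)^0·-1^-2·-1^-6 = +1.
Ram(23, -136735) = {5, 23}; no ℚ_5-point on the conic.

[5, 23]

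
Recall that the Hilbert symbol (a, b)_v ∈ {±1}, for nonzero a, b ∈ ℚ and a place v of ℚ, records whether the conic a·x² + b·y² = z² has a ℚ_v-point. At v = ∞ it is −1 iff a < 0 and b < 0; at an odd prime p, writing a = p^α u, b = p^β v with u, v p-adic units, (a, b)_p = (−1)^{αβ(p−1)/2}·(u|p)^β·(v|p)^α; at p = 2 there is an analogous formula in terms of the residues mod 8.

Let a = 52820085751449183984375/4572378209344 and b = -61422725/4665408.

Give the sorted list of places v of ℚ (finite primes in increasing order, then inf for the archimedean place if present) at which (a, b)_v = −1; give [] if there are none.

[2, 3, 7, 13]

(a, b) ≡ (551, -1654653) mod (ℚ^×)²; places V = {2, 3, 5, 7, 11, 13, 19, 29, 47, ∞}.
(a,b)_19: α=3, u≡12; β=1, v≡5 (mod 19); (12|19)=-1, (5|19)=+1; sign (−1)^1·-1^1·+1^3 = +1.
(a,b)_13: α=2, u≡2; β=1, v≡11 (mod 13); (2|13)=-1, (11|13)=-1; sign (−1)^0·-1^1·-1^2 = -1.
(a,b)_7: α=0, u≡6; β=3, v≡1 (mod 7); (6|7)=-1, (1|7)=+1; sign (−1)^0·-1^3·+1^0 = -1.
(a,b)_3: α=14, u≡2; β=-1, v≡2 (mod 3); (2|3)=-1, (2|3)=-1; sign (−1)^0·-1^-1·-1^14 = -1.
(a,b)_29: α=3, u≡26; β=1, v≡12 (mod 29); (26|29)=-1, (12|29)=-1; sign (−1)^0·-1^1·-1^3 = +1.
(a,b)_11: α=-4, u≡3; β=-1, v≡10 (mod 11); (3|11)=+1, (10|11)=-1; sign (−1)^0·+1^-1·-1^-4 = +1.
(a,b)_5: α=8, u≡4; β=2, v≡2 (mod 5); (4|5)=+1, (2|5)=-1; sign (−1)^0·+1^2·-1^8 = +1.
(a,b)_∞: sgn(551)=+, sgn(-1654653)=−, so +1.
(a,b)_2: α=-6, β=-6; u≡7, v≡3 (mod 8); ε(u)ε(v)=1·1, αω(v)=-6·1, βω(u)=-6·0; sum ≡ 1  ⇒  -1.
(a,b)_47: α=-4, u≡1; β=-2, v≡39 (mod 47); (1|47)=+1, (39|47)=-1; sign (−1)^0·+1^-2·-1^-4 = +1.
(551, -1654653 / ℚ) ramifies at {2, 3, 7, 13}: a division algebra.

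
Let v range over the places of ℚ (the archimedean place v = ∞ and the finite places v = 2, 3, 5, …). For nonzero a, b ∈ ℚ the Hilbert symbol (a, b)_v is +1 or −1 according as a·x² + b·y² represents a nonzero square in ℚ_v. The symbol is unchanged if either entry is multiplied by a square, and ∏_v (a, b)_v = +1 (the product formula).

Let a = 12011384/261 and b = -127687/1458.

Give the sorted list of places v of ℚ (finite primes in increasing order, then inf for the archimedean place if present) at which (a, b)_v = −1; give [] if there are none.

[2, 7, 11, 37]

(a, b) ≡ (87082534, -255374) mod (ℚ^×)²; places V = {2, 3, 7, 11, 17, 29, 31, 37, ∞}.
(a,b)_3: α=-2, u≡1; β=-6, v≡1 (mod 3); (1|3)=+1, (1|3)=+1; sign (−1)^0·+1^-6·+1^-2 = +1.
(a,b)_2: α=3, β=-1; u≡3, v≡1 (mod 8); ε(u)ε(v)=1·0, αω(v)=3·0, βω(u)=-1·1; sum ≡ 1  ⇒  -1.
(a,b)_11: α=1, u≡5; β=0, v≡2 (mod 11); (5|11)=+1, (2|11)=-1; sign (−1)^0·+1^0·-1^1 = -1.
(a,b)_7: α=1, u≡1; β=1, v≡4 (mod 7); (1|7)=+1, (4|7)=+1; sign (−1)^1·+1^1·+1^1 = -1.
(a,b)_17: α=1, u≡11; β=1, v≡12 (mod 17); (11|17)=-1, (12|17)=-1; sign (−1)^0·-1^1·-1^1 = +1.
(a,b)_31: α=1, u≡2; β=0, v≡2 (mod 31); (2|31)=+1, (2|31)=+1; sign (−1)^0·+1^0·+1^1 = +1.
(a,b)_29: α=-1, u≡15; β=1, v≡26 (mod 29); (15|29)=-1, (26|29)=-1; sign (−1)^0·-1^1·-1^-1 = +1.
(a,b)_37: α=1, u≡34; β=1, v≡24 (mod 37); (34|37)=+1, (24|37)=-1; sign (−1)^0·+1^1·-1^1 = -1.
(a,b)_∞: sgn(87082534)=+, sgn(-255374)=−, so +1.
Ram(87082534, -255374) = {2, 7, 11, 37}; no ℚ_2-point on the conic.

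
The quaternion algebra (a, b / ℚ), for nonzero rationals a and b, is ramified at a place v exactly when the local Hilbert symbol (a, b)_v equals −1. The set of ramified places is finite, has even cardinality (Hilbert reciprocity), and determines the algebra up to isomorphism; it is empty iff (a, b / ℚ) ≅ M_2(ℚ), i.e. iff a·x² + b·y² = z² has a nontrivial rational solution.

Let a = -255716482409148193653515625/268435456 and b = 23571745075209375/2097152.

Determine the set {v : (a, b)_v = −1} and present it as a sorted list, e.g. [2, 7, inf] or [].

[2, 5, 19, 43]

(a, b) ≡ (-1073, 89870) mod (ℚ^×)²; places V = {2, 3, 5, 11, 19, 29, 37, 43, ∞}.
(a,b)_19: α=2, u≡13; β=1, v≡2 (mod 19); (13|19)=-1, (2|19)=-1; sign (−1)^0·-1^1·-1^2 = -1.
(a,b)_29: α=3, u≡11; β=2, v≡16 (mod 29); (11|29)=-1, (16|29)=+1; sign (−1)^0·-1^2·+1^3 = +1.
(a,b)_5: α=8, u≡2; β=5, v≡1 (mod 5); (2|5)=-1, (1|5)=+1; sign (−1)^0·-1^5·+1^8 = -1.
(a,b)_3: α=8, u≡1; β=6, v≡2 (mod 3); (1|3)=+1, (2|3)=-1; sign (−1)^0·+1^6·-1^8 = +1.
(a,b)_11: α=2, u≡9; β=1, v≡8 (mod 11); (9|11)=+1, (8|11)=-1; sign (−1)^0·+1^1·-1^2 = +1.
(a,b)_2: α=-28, β=-21; u≡7, v≡7 (mod 8); ε(u)ε(v)=1·1, αω(v)=-28·0, βω(u)=-21·0; sum ≡ 1  ⇒  -1.
(a,b)_37: α=3, u≡18; β=2, v≡10 (mod 37); (18|37)=-1, (10|37)=+1; sign (−1)^0·-1^2·+1^3 = +1.
(a,b)_43: α=2, u≡32; β=1, v≡27 (mod 43); (32|43)=-1, (27|43)=-1; sign (−1)^0·-1^1·-1^2 = -1.
(a,b)_∞: sgn(-1073)=−, sgn(89870)=+, so +1.
Ram(-1073, 89870) = {2, 5, 19, 43}; no ℚ_2-point on the conic.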